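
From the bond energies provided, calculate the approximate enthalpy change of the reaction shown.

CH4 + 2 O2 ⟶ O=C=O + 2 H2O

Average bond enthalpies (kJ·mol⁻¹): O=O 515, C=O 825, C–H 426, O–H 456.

ΔH ≈ −740 kJ

Bonds broken (reactants):
  C–H: 4 × 426 = 1704
  O=O: 2 × 515 = 1030
  Σ(broken) = 2734 kJ
Bonds formed (products):
  C=O: 2 × 825 = 1650
  O–H: 4 × 456 = 1824
  Σ(formed) = 3474 kJ
ΔH = Σ(broken) − Σ(formed) = 2734 − 3474 = −740 kJ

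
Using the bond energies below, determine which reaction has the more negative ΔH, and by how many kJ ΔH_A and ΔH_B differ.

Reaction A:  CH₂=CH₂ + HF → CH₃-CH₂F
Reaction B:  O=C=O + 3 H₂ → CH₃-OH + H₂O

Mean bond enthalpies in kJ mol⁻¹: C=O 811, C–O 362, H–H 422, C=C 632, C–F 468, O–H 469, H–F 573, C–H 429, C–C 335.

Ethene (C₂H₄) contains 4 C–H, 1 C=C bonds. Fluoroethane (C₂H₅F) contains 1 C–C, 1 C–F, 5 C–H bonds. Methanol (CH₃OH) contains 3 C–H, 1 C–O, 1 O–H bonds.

Reaction B, by 141 kJ

Reaction A:
  Bonds broken (reactants):
    C–H: 4 × 429 = 1716
    C=C: 1 × 632 = 632
    H–F: 1 × 573 = 573
    Σ(broken) = 2921 kJ
  Bonds formed (products):
    C–C: 1 × 335 = 335
    C–F: 1 × 468 = 468
    C–H: 5 × 429 = 2145
    Σ(formed) = 2948 kJ
  ΔH_A = 2921 − 2948 = −27 kJ
Reaction B:
  Bonds broken (reactants):
    C=O: 2 × 811 = 1622
    H–H: 3 × 422 = 1266
    Σ(broken) = 2888 kJ
  Bonds formed (products):
    C–H: 3 × 429 = 1287
    C–O: 1 × 362 = 362
    O–H: 3 × 469 = 1407
    Σ(formed) = 3056 kJ
  ΔH_B = 2888 − 3056 = −168 kJ
ΔH_A − ΔH_B = +141 kJ, so reaction B has the more negative ΔH; |ΔH_A − ΔH_B| = 141 kJ.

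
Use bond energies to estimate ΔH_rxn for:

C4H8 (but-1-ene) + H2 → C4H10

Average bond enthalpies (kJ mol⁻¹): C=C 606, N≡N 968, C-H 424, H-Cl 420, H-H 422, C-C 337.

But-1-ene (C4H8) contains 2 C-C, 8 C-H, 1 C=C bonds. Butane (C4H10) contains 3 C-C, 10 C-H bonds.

Bonds broken (reactants):
  C-C: 2 × 337 = 674
  C-H: 8 × 424 = 3392
  C=C: 1 × 606 = 606
  H-H: 1 × 422 = 422
  Σ(broken) = 5094 kJ
Bonds formed (products):
  C-C: 3 × 337 = 1011
  C-H: 10 × 424 = 4240
  Σ(formed) = 5251 kJ
ΔH = Σ(broken) − Σ(formed) = 5094 − 5251 = −157 kJ

ΔH ≈ −157 kJ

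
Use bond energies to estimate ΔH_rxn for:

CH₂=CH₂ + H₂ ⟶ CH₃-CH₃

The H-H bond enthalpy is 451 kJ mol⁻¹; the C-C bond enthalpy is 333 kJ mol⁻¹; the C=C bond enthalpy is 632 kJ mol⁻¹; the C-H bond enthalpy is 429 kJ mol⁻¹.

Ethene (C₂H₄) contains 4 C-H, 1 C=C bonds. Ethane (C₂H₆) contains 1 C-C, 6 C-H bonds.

Bonds broken (reactants):
  C-H: 4 × 429 = 1716
  C=C: 1 × 632 = 632
  H-H: 1 × 451 = 451
  Σ(broken) = 2799 kJ
Bonds formed (products):
  C-C: 1 × 333 = 333
  C-H: 6 × 429 = 2574
  Σ(formed) = 2907 kJ
ΔH = Σ(broken) − Σ(formed) = 2799 − 2907 = −108 kJ

ΔH ≈ −108 kJ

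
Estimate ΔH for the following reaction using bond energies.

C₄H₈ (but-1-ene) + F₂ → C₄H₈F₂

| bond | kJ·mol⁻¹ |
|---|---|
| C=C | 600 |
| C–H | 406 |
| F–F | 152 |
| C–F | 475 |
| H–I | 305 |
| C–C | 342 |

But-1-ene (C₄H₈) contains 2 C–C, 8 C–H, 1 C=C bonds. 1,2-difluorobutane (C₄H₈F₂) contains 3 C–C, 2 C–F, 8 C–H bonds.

Bonds broken (reactants):
  C–C: 2 × 342 = 684
  C–H: 8 × 406 = 3248
  C=C: 1 × 600 = 600
  F–F: 1 × 152 = 152
  Σ(broken) = 4684 kJ
Bonds formed (products):
  C–C: 3 × 342 = 1026
  C–F: 2 × 475 = 950
  C–H: 8 × 406 = 3248
  Σ(formed) = 5224 kJ
ΔH = Σ(broken) − Σ(formed) = 4684 − 5224 = −540 kJ

ΔH ≈ −540 kJ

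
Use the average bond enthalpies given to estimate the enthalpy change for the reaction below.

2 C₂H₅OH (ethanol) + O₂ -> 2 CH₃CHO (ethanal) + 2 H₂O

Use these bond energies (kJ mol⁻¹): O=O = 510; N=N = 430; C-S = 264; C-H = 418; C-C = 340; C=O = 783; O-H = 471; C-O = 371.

ΔH ≈ −420 kJ

Bonds broken (reactants):
  C-C: 2 × 340 = 680
  C-H: 10 × 418 = 4180
  C-O: 2 × 371 = 742
  O-H: 2 × 471 = 942
  O=O: 1 × 510 = 510
  Σ(broken) = 7054 kJ
Bonds formed (products):
  C-C: 2 × 340 = 680
  C-H: 8 × 418 = 3344
  C=O: 2 × 783 = 1566
  O-H: 4 × 471 = 1884
  Σ(formed) = 7474 kJ
ΔH = Σ(broken) − Σ(formed) = 7054 − 7474 = −420 kJ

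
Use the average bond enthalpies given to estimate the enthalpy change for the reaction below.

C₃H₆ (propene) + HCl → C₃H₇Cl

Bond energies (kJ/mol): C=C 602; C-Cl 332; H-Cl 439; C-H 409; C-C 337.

ΔH ≈ −37 kJ

Bonds broken (reactants):
  C-C: 1 × 337 = 337
  C-H: 6 × 409 = 2454
  C=C: 1 × 602 = 602
  H-Cl: 1 × 439 = 439
  Σ(broken) = 3832 kJ
Bonds formed (products):
  C-C: 2 × 337 = 674
  C-Cl: 1 × 332 = 332
  C-H: 7 × 409 = 2863
  Σ(formed) = 3869 kJ
ΔH = Σ(broken) − Σ(formed) = 3832 − 3869 = −37 kJ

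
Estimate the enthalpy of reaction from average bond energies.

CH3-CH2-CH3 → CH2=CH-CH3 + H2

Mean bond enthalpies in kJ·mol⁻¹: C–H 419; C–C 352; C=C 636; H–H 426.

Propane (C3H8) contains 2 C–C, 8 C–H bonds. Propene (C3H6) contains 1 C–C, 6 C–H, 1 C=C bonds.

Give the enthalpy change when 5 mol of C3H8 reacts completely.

Bonds broken (reactants):
  C–C: 2 × 352 = 704
  C–H: 8 × 419 = 3352
  Σ(broken) = 4056 kJ
Bonds formed (products):
  C–C: 1 × 352 = 352
  C–H: 6 × 419 = 2514
  C=C: 1 × 636 = 636
  H–H: 1 × 426 = 426
  Σ(formed) = 3928 kJ
ΔH = Σ(broken) − Σ(formed) = 4056 − 3928 = +128 kJ
For 5× the reaction as written: 5 × (+128) = +640 kJ

ΔH = +640 kJ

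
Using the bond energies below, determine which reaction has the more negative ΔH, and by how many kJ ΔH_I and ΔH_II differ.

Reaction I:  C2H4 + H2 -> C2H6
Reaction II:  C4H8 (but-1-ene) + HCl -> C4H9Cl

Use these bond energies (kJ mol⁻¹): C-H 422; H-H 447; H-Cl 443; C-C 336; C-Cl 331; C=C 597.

Reaction I, by 87 kJ

Reaction I:
  Bonds broken (reactants):
    C-H: 4 × 422 = 1688
    C=C: 1 × 597 = 597
    H-H: 1 × 447 = 447
    Σ(broken) = 2732 kJ
  Bonds formed (products):
    C-C: 1 × 336 = 336
    C-H: 6 × 422 = 2532
    Σ(formed) = 2868 kJ
  ΔH_I = 2732 − 2868 = −136 kJ
Reaction II:
  Bonds broken (reactants):
    C-C: 2 × 336 = 672
    C-H: 8 × 422 = 3376
    C=C: 1 × 597 = 597
    H-Cl: 1 × 443 = 443
    Σ(broken) = 5088 kJ
  Bonds formed (products):
    C-C: 3 × 336 = 1008
    C-Cl: 1 × 331 = 331
    C-H: 9 × 422 = 3798
    Σ(formed) = 5137 kJ
  ΔH_II = 5088 − 5137 = −49 kJ
ΔH_I − ΔH_II = −87 kJ, so reaction I has the more negative ΔH; |ΔH_I − ΔH_II| = 87 kJ.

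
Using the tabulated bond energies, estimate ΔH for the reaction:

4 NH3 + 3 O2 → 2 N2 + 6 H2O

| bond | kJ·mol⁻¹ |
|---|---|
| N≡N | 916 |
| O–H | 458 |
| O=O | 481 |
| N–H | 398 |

Bonds broken (reactants):
  N–H: 12 × 398 = 4776
  O=O: 3 × 481 = 1443
  Σ(broken) = 6219 kJ
Bonds formed (products):
  N≡N: 2 × 916 = 1832
  O–H: 12 × 458 = 5496
  Σ(formed) = 7328 kJ
ΔH = Σ(broken) − Σ(formed) = 6219 − 7328 = −1109 kJ

ΔH ≈ −1109 kJ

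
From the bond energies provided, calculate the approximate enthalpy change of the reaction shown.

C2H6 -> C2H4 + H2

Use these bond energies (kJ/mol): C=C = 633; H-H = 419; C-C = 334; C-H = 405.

ΔH ≈ +92 kJ

Bonds broken (reactants):
  C-C: 1 × 334 = 334
  C-H: 6 × 405 = 2430
  Σ(broken) = 2764 kJ
Bonds formed (products):
  C-H: 4 × 405 = 1620
  C=C: 1 × 633 = 633
  H-H: 1 × 419 = 419
  Σ(formed) = 2672 kJ
ΔH = Σ(broken) − Σ(formed) = 2764 − 2672 = +92 kJ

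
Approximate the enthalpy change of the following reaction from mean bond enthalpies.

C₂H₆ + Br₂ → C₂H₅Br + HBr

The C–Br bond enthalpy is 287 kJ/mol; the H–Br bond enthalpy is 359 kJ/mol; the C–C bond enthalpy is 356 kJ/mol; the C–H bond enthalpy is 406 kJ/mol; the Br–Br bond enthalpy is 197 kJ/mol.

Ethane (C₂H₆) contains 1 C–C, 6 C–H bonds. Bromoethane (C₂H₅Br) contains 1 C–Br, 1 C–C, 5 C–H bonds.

ΔH ≈ −43 kJ

Bonds broken (reactants):
  Br–Br: 1 × 197 = 197
  C–C: 1 × 356 = 356
  C–H: 6 × 406 = 2436
  Σ(broken) = 2989 kJ
Bonds formed (products):
  C–Br: 1 × 287 = 287
  C–C: 1 × 356 = 356
  C–H: 5 × 406 = 2030
  H–Br: 1 × 359 = 359
  Σ(formed) = 3032 kJ
ΔH = Σ(broken) − Σ(formed) = 2989 − 3032 = −43 kJ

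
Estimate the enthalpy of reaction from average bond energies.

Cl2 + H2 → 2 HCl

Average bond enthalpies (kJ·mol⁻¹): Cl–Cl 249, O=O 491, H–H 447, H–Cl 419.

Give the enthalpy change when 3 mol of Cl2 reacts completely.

Bonds broken (reactants):
  Cl–Cl: 1 × 249 = 249
  H–H: 1 × 447 = 447
  Σ(broken) = 696 kJ
Bonds formed (products):
  H–Cl: 2 × 419 = 838
  Σ(formed) = 838 kJ
ΔH = Σ(broken) − Σ(formed) = 696 − 838 = −142 kJ
For 3× the reaction as written: 3 × (−142) = −426 kJ

ΔH = −426 kJ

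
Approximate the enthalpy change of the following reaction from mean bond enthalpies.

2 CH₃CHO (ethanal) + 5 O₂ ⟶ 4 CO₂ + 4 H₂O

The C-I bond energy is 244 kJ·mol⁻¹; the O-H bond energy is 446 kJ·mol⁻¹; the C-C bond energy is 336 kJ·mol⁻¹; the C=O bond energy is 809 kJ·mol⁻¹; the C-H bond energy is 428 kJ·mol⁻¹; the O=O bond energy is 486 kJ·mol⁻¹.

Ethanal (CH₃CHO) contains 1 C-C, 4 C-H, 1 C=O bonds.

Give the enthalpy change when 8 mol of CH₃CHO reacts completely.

Bonds broken (reactants):
  C-C: 2 × 336 = 672
  C-H: 8 × 428 = 3424
  C=O: 2 × 809 = 1618
  O=O: 5 × 486 = 2430
  Σ(broken) = 8144 kJ
Bonds formed (products):
  C=O: 8 × 809 = 6472
  O-H: 8 × 446 = 3568
  Σ(formed) = 10040 kJ
ΔH = Σ(broken) − Σ(formed) = 8144 − 10040 = −1896 kJ
For 4× the reaction as written: 4 × (−1896) = −7584 kJ

ΔH = −7584 kJ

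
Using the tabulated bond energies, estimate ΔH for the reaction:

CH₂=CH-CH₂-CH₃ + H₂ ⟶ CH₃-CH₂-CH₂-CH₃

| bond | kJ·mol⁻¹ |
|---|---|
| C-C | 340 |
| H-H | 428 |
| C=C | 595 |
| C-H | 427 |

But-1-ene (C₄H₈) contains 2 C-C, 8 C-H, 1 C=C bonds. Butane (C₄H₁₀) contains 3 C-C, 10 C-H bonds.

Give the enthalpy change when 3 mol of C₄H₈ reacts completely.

ΔH = −513 kJ

Bonds broken (reactants):
  C-C: 2 × 340 = 680
  C-H: 8 × 427 = 3416
  C=C: 1 × 595 = 595
  H-H: 1 × 428 = 428
  Σ(broken) = 5119 kJ
Bonds formed (products):
  C-C: 3 × 340 = 1020
  C-H: 10 × 427 = 4270
  Σ(formed) = 5290 kJ
ΔH = Σ(broken) − Σ(formed) = 5119 − 5290 = −171 kJ
For 3× the reaction as written: 3 × (−171) = −513 kJ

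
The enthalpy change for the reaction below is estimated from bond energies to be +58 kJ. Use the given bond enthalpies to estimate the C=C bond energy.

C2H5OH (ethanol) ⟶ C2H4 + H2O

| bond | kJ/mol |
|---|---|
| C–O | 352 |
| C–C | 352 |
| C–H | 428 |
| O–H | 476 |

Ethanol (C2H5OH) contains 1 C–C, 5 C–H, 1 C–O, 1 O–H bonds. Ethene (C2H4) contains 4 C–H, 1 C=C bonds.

Let D be the C=C bond energy.
Σ(broken) = 1×352 + 5×428 + 1×352 + 1×476 = 3320
Σ(formed) = 4×428 + 1×D + 2×476 = 2664 + D
ΔH = Σ(broken) − Σ(formed) = (3320) − (2664 + D) = +656 − D
Setting this equal to +58 kJ gives D = 598 kJ/mol.

D(C=C) ≈ 598 kJ/mol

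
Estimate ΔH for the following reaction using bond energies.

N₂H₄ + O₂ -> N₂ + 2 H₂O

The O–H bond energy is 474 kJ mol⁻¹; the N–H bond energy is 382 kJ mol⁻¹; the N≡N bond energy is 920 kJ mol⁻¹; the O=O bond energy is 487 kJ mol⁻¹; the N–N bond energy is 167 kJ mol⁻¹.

Bonds broken (reactants):
  N–H: 4 × 382 = 1528
  N–N: 1 × 167 = 167
  O=O: 1 × 487 = 487
  Σ(broken) = 2182 kJ
Bonds formed (products):
  N≡N: 1 × 920 = 920
  O–H: 4 × 474 = 1896
  Σ(formed) = 2816 kJ
ΔH = Σ(broken) − Σ(formed) = 2182 − 2816 = −634 kJ

ΔH ≈ −634 kJ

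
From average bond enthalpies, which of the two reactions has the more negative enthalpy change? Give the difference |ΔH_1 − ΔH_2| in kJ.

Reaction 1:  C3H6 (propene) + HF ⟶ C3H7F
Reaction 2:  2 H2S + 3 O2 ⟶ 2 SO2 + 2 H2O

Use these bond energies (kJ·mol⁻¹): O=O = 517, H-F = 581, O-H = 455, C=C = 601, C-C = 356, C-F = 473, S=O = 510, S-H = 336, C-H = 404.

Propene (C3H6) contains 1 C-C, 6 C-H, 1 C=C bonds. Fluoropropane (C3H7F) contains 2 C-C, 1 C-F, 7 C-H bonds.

Reaction 1:
  Bonds broken (reactants):
    C-C: 1 × 356 = 356
    C-H: 6 × 404 = 2424
    C=C: 1 × 601 = 601
    H-F: 1 × 581 = 581
    Σ(broken) = 3962 kJ
  Bonds formed (products):
    C-C: 2 × 356 = 712
    C-F: 1 × 473 = 473
    C-H: 7 × 404 = 2828
    Σ(formed) = 4013 kJ
  ΔH_1 = 3962 − 4013 = −51 kJ
Reaction 2:
  Bonds broken (reactants):
    O=O: 3 × 517 = 1551
    S-H: 4 × 336 = 1344
    Σ(broken) = 2895 kJ
  Bonds formed (products):
    O-H: 4 × 455 = 1820
    S=O: 4 × 510 = 2040
    Σ(formed) = 3860 kJ
  ΔH_2 = 2895 − 3860 = −965 kJ
ΔH_1 − ΔH_2 = +914 kJ, so reaction 2 has the more negative ΔH; |ΔH_1 − ΔH_2| = 914 kJ.

Reaction 2, by 914 kJ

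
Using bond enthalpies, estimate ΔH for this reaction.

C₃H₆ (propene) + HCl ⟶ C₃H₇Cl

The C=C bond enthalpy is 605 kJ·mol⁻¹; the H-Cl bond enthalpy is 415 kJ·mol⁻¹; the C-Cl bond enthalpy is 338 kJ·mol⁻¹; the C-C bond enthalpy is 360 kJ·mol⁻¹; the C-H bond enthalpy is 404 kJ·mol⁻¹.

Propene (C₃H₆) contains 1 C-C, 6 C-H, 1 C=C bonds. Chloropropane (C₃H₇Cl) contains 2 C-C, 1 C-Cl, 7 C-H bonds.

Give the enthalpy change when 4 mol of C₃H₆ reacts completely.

ΔH = −328 kJ

Bonds broken (reactants):
  C-C: 1 × 360 = 360
  C-H: 6 × 404 = 2424
  C=C: 1 × 605 = 605
  H-Cl: 1 × 415 = 415
  Σ(broken) = 3804 kJ
Bonds formed (products):
  C-C: 2 × 360 = 720
  C-Cl: 1 × 338 = 338
  C-H: 7 × 404 = 2828
  Σ(formed) = 3886 kJ
ΔH = Σ(broken) − Σ(formed) = 3804 − 3886 = −82 kJ
For 4× the reaction as written: 4 × (−82) = −328 kJ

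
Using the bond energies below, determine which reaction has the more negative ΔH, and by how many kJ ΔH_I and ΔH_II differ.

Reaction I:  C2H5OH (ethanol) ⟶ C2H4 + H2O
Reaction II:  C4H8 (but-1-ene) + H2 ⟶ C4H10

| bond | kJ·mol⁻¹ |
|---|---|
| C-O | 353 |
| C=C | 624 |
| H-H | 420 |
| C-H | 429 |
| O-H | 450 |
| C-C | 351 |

Reaction I:
  Bonds broken (reactants):
    C-C: 1 × 351 = 351
    C-H: 5 × 429 = 2145
    C-O: 1 × 353 = 353
    O-H: 1 × 450 = 450
    Σ(broken) = 3299 kJ
  Bonds formed (products):
    C-H: 4 × 429 = 1716
    C=C: 1 × 624 = 624
    O-H: 2 × 450 = 900
    Σ(formed) = 3240 kJ
  ΔH_I = 3299 − 3240 = +59 kJ
Reaction II:
  Bonds broken (reactants):
    C-C: 2 × 351 = 702
    C-H: 8 × 429 = 3432
    C=C: 1 × 624 = 624
    H-H: 1 × 420 = 420
    Σ(broken) = 5178 kJ
  Bonds formed (products):
    C-C: 3 × 351 = 1053
    C-H: 10 × 429 = 4290
    Σ(formed) = 5343 kJ
  ΔH_II = 5178 − 5343 = −165 kJ
ΔH_I − ΔH_II = +224 kJ, so reaction II has the more negative ΔH; |ΔH_I − ΔH_II| = 224 kJ.

Reaction II, by 224 kJ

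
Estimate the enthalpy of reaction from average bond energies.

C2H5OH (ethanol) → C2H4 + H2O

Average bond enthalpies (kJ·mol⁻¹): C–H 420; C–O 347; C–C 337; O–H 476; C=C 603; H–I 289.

Bonds broken (reactants):
  C–C: 1 × 337 = 337
  C–H: 5 × 420 = 2100
  C–O: 1 × 347 = 347
  O–H: 1 × 476 = 476
  Σ(broken) = 3260 kJ
Bonds formed (products):
  C–H: 4 × 420 = 1680
  C=C: 1 × 603 = 603
  O–H: 2 × 476 = 952
  Σ(formed) = 3235 kJ
ΔH = Σ(broken) − Σ(formed) = 3260 − 3235 = +25 kJ

ΔH ≈ +25 kJ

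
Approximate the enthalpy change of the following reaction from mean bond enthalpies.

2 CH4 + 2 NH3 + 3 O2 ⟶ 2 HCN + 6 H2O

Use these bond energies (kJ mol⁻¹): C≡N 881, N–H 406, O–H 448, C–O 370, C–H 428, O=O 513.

ΔH ≈ −595 kJ

Bonds broken (reactants):
  C–H: 8 × 428 = 3424
  N–H: 6 × 406 = 2436
  O=O: 3 × 513 = 1539
  Σ(broken) = 7399 kJ
Bonds formed (products):
  C≡N: 2 × 881 = 1762
  C–H: 2 × 428 = 856
  O–H: 12 × 448 = 5376
  Σ(formed) = 7994 kJ
ΔH = Σ(broken) − Σ(formed) = 7399 − 7994 = −595 kJ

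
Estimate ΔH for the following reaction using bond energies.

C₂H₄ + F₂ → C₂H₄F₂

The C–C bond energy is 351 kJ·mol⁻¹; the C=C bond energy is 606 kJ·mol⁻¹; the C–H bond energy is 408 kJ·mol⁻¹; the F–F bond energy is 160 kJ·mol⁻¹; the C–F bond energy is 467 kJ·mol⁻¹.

ΔH ≈ −519 kJ

Bonds broken (reactants):
  C–H: 4 × 408 = 1632
  C=C: 1 × 606 = 606
  F–F: 1 × 160 = 160
  Σ(broken) = 2398 kJ
Bonds formed (products):
  C–C: 1 × 351 = 351
  C–F: 2 × 467 = 934
  C–H: 4 × 408 = 1632
  Σ(formed) = 2917 kJ
ΔH = Σ(broken) − Σ(formed) = 2398 − 2917 = −519 kJ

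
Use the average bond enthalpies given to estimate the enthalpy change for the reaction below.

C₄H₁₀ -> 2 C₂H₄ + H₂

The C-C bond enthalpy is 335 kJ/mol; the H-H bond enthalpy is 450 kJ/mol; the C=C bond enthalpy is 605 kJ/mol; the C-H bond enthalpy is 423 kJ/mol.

ΔH ≈ +191 kJ

Bonds broken (reactants):
  C-C: 3 × 335 = 1005
  C-H: 10 × 423 = 4230
  Σ(broken) = 5235 kJ
Bonds formed (products):
  C-H: 8 × 423 = 3384
  C=C: 2 × 605 = 1210
  H-H: 1 × 450 = 450
  Σ(formed) = 5044 kJ
ΔH = Σ(broken) − Σ(formed) = 5235 − 5044 = +191 kJ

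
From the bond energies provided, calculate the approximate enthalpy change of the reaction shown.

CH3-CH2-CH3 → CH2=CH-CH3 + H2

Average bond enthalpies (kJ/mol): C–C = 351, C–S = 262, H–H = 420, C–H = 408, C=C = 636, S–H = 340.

ΔH ≈ +111 kJ

Bonds broken (reactants):
  C–C: 2 × 351 = 702
  C–H: 8 × 408 = 3264
  Σ(broken) = 3966 kJ
Bonds formed (products):
  C–C: 1 × 351 = 351
  C–H: 6 × 408 = 2448
  C=C: 1 × 636 = 636
  H–H: 1 × 420 = 420
  Σ(formed) = 3855 kJ
ΔH = Σ(broken) − Σ(formed) = 3966 − 3855 = +111 kJ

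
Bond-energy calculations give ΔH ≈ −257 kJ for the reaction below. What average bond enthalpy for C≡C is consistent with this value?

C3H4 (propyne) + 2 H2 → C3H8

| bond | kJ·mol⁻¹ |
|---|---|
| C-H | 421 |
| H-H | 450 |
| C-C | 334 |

D(C≡C) ≈ 861 kJ/mol

Let D be the C≡C bond energy.
Σ(broken) = 1×D + 1×334 + 4×421 + 2×450 = 2918 + D
Σ(formed) = 2×334 + 8×421 = 4036
ΔH = Σ(broken) − Σ(formed) = (2918 + D) − (4036) = −1118 + D
Setting this equal to −257 kJ gives D = 861 kJ/mol.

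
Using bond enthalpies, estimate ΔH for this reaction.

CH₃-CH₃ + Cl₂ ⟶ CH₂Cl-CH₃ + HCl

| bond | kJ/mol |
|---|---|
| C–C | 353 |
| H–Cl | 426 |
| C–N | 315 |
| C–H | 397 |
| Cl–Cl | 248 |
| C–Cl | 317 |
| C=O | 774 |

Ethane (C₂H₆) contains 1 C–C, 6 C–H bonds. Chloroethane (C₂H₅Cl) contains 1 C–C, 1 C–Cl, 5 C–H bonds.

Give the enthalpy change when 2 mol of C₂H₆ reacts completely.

Bonds broken (reactants):
  C–C: 1 × 353 = 353
  C–H: 6 × 397 = 2382
  Cl–Cl: 1 × 248 = 248
  Σ(broken) = 2983 kJ
Bonds formed (products):
  C–C: 1 × 353 = 353
  C–Cl: 1 × 317 = 317
  C–H: 5 × 397 = 1985
  H–Cl: 1 × 426 = 426
  Σ(formed) = 3081 kJ
ΔH = Σ(broken) − Σ(formed) = 2983 − 3081 = −98 kJ
For 2× the reaction as written: 2 × (−98) = −196 kJ

ΔH = −196 kJ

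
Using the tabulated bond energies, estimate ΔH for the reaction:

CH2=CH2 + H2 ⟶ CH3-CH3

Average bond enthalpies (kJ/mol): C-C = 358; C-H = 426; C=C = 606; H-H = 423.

Bonds broken (reactants):
  C-H: 4 × 426 = 1704
  C=C: 1 × 606 = 606
  H-H: 1 × 423 = 423
  Σ(broken) = 2733 kJ
Bonds formed (products):
  C-C: 1 × 358 = 358
  C-H: 6 × 426 = 2556
  Σ(formed) = 2914 kJ
ΔH = Σ(broken) − Σ(formed) = 2733 − 2914 = −181 kJ

ΔH ≈ −181 kJ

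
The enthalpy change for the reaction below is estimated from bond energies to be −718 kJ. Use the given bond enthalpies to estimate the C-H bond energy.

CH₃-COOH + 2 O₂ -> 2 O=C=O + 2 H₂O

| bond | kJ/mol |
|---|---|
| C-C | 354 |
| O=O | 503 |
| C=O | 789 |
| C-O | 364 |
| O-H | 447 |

Let D be the C-H bond energy.
Σ(broken) = 1×354 + 3×D + 1×364 + 1×789 + 1×447 + 2×503 = 2960 + 3D
Σ(formed) = 4×789 + 4×447 = 4944
ΔH = Σ(broken) − Σ(formed) = (2960 + 3D) − (4944) = −1984 + 3D
Setting this equal to −718 kJ gives 3D = 1266, so D = 422 kJ/mol.

D(C-H) ≈ 422 kJ/mol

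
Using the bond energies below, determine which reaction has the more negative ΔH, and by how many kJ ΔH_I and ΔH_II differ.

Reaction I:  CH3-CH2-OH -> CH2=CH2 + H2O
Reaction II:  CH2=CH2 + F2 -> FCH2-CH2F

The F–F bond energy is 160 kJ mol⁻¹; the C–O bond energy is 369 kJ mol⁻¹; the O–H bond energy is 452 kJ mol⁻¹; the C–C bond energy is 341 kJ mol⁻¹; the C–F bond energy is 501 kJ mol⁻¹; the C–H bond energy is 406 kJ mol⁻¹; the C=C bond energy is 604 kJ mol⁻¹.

Reaction I:
  Bonds broken (reactants):
    C–C: 1 × 341 = 341
    C–H: 5 × 406 = 2030
    C–O: 1 × 369 = 369
    O–H: 1 × 452 = 452
    Σ(broken) = 3192 kJ
  Bonds formed (products):
    C–H: 4 × 406 = 1624
    C=C: 1 × 604 = 604
    O–H: 2 × 452 = 904
    Σ(formed) = 3132 kJ
  ΔH_I = 3192 − 3132 = +60 kJ
Reaction II:
  Bonds broken (reactants):
    C–H: 4 × 406 = 1624
    C=C: 1 × 604 = 604
    F–F: 1 × 160 = 160
    Σ(broken) = 2388 kJ
  Bonds formed (products):
    C–C: 1 × 341 = 341
    C–F: 2 × 501 = 1002
    C–H: 4 × 406 = 1624
    Σ(formed) = 2967 kJ
  ΔH_II = 2388 − 2967 = −579 kJ
ΔH_I − ΔH_II = +639 kJ, so reaction II has the more negative ΔH; |ΔH_I − ΔH_II| = 639 kJ.

Reaction II, by 639 kJ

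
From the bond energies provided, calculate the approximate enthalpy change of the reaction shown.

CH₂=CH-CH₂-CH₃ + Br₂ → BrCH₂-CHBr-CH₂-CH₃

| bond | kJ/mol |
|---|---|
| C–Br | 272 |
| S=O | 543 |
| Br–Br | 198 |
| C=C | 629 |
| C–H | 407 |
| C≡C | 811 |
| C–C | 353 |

ΔH ≈ −70 kJ

Bonds broken (reactants):
  Br–Br: 1 × 198 = 198
  C–C: 2 × 353 = 706
  C–H: 8 × 407 = 3256
  C=C: 1 × 629 = 629
  Σ(broken) = 4789 kJ
Bonds formed (products):
  C–Br: 2 × 272 = 544
  C–C: 3 × 353 = 1059
  C–H: 8 × 407 = 3256
  Σ(formed) = 4859 kJ
ΔH = Σ(broken) − Σ(formed) = 4789 − 4859 = −70 kJ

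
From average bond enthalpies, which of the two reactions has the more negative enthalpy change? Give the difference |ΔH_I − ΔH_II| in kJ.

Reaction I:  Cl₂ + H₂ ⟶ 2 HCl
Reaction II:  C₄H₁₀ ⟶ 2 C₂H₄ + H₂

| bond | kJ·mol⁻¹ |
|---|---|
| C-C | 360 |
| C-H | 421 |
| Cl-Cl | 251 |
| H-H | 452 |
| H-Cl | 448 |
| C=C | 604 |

Reaction I, by 455 kJ

Reaction I:
  Bonds broken (reactants):
    Cl-Cl: 1 × 251 = 251
    H-H: 1 × 452 = 452
    Σ(broken) = 703 kJ
  Bonds formed (products):
    H-Cl: 2 × 448 = 896
    Σ(formed) = 896 kJ
  ΔH_I = 703 − 896 = −193 kJ
Reaction II:
  Bonds broken (reactants):
    C-C: 3 × 360 = 1080
    C-H: 10 × 421 = 4210
    Σ(broken) = 5290 kJ
  Bonds formed (products):
    C-H: 8 × 421 = 3368
    C=C: 2 × 604 = 1208
    H-H: 1 × 452 = 452
    Σ(formed) = 5028 kJ
  ΔH_II = 5290 − 5028 = +262 kJ
ΔH_I − ΔH_II = −455 kJ, so reaction I has the more negative ΔH; |ΔH_I − ΔH_II| = 455 kJ.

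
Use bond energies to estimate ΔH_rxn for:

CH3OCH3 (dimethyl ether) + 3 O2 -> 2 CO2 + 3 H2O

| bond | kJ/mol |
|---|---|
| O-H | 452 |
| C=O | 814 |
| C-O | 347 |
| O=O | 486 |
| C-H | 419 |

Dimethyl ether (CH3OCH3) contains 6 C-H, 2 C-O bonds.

ΔH ≈ −1302 kJ

Bonds broken (reactants):
  C-H: 6 × 419 = 2514
  C-O: 2 × 347 = 694
  O=O: 3 × 486 = 1458
  Σ(broken) = 4666 kJ
Bonds formed (products):
  C=O: 4 × 814 = 3256
  O-H: 6 × 452 = 2712
  Σ(formed) = 5968 kJ
ΔH = Σ(broken) − Σ(formed) = 4666 − 5968 = −1302 kJ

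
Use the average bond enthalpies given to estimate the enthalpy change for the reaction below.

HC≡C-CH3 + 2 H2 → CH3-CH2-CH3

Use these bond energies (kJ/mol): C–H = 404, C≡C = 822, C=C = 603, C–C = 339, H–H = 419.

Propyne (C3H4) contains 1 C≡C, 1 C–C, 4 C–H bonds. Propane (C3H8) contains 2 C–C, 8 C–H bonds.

ΔH ≈ −295 kJ

Bonds broken (reactants):
  C≡C: 1 × 822 = 822
  C–C: 1 × 339 = 339
  C–H: 4 × 404 = 1616
  H–H: 2 × 419 = 838
  Σ(broken) = 3615 kJ
Bonds formed (products):
  C–C: 2 × 339 = 678
  C–H: 8 × 404 = 3232
  Σ(formed) = 3910 kJ
ΔH = Σ(broken) − Σ(formed) = 3615 − 3910 = −295 kJ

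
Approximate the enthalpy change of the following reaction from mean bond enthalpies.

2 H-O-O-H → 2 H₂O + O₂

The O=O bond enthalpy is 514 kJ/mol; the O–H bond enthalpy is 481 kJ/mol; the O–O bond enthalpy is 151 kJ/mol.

Bonds broken (reactants):
  O–H: 4 × 481 = 1924
  O–O: 2 × 151 = 302
  Σ(broken) = 2226 kJ
Bonds formed (products):
  O–H: 4 × 481 = 1924
  O=O: 1 × 514 = 514
  Σ(formed) = 2438 kJ
ΔH = Σ(broken) − Σ(formed) = 2226 − 2438 = −212 kJ

ΔH ≈ −212 kJ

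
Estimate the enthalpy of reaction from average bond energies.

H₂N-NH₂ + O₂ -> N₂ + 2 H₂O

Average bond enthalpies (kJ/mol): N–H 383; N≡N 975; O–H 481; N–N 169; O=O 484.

Bonds broken (reactants):
  N–H: 4 × 383 = 1532
  N–N: 1 × 169 = 169
  O=O: 1 × 484 = 484
  Σ(broken) = 2185 kJ
Bonds formed (products):
  N≡N: 1 × 975 = 975
  O–H: 4 × 481 = 1924
  Σ(formed) = 2899 kJ
ΔH = Σ(broken) − Σ(formed) = 2185 − 2899 = −714 kJ

ΔH ≈ −714 kJ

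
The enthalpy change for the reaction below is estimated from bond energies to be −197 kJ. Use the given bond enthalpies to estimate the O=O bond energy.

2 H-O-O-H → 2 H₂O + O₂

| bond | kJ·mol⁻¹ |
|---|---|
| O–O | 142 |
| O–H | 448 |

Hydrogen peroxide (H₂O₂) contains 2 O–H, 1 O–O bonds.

D(O=O) ≈ 481 kJ/mol

Let D be the O=O bond energy.
Σ(broken) = 4×448 + 2×142 = 2076
Σ(formed) = 4×448 + 1×D = 1792 + D
ΔH = Σ(broken) − Σ(formed) = (2076) − (1792 + D) = +284 − D
Setting this equal to −197 kJ gives D = 481 kJ/mol.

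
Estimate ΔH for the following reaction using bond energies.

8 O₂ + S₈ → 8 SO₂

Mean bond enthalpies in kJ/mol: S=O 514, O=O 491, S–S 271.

ΔH ≈ −2128 kJ

Bonds broken (reactants):
  O=O: 8 × 491 = 3928
  S–S: 8 × 271 = 2168
  Σ(broken) = 6096 kJ
Bonds formed (products):
  S=O: 16 × 514 = 8224
  Σ(formed) = 8224 kJ
ΔH = Σ(broken) − Σ(formed) = 6096 − 8224 = −2128 kJ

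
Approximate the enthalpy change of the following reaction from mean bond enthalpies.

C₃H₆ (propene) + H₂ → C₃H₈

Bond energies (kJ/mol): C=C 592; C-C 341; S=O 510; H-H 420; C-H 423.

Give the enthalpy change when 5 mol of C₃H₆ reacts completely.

ΔH = −875 kJ

Bonds broken (reactants):
  C-C: 1 × 341 = 341
  C-H: 6 × 423 = 2538
  C=C: 1 × 592 = 592
  H-H: 1 × 420 = 420
  Σ(broken) = 3891 kJ
Bonds formed (products):
  C-C: 2 × 341 = 682
  C-H: 8 × 423 = 3384
  Σ(formed) = 4066 kJ
ΔH = Σ(broken) − Σ(formed) = 3891 − 4066 = −175 kJ
For 5× the reaction as written: 5 × (−175) = −875 kJ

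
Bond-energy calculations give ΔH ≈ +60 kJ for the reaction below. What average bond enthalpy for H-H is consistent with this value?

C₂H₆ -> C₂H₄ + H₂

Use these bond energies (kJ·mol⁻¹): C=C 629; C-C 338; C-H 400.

D(H-H) ≈ 449 kJ/mol

Let D be the H-H bond energy.
Σ(broken) = 1×338 + 6×400 = 2738
Σ(formed) = 4×400 + 1×629 + 1×D = 2229 + D
ΔH = Σ(broken) − Σ(formed) = (2738) − (2229 + D) = +509 − D
Setting this equal to +60 kJ gives D = 449 kJ/mol.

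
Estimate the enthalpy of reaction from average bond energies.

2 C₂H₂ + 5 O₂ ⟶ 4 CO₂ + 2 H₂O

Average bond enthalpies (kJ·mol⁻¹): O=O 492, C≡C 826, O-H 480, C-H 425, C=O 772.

Bonds broken (reactants):
  C≡C: 2 × 826 = 1652
  C-H: 4 × 425 = 1700
  O=O: 5 × 492 = 2460
  Σ(broken) = 5812 kJ
Bonds formed (products):
  C=O: 8 × 772 = 6176
  O-H: 4 × 480 = 1920
  Σ(formed) = 8096 kJ
ΔH = Σ(broken) − Σ(formed) = 5812 − 8096 = −2284 kJ

ΔH ≈ −2284 kJ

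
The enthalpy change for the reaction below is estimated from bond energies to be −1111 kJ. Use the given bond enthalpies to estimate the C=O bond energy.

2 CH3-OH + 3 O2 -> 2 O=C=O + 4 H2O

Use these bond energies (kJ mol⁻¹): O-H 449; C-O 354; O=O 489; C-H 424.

Let D be the C=O bond energy.
Σ(broken) = 6×424 + 2×354 + 2×449 + 3×489 = 5617
Σ(formed) = 4×D + 8×449 = 3592 + 4D
ΔH = Σ(broken) − Σ(formed) = (5617) − (3592 + 4D) = +2025 − 4D
Setting this equal to −1111 kJ gives 4D = 3136, so D = 784 kJ/mol.

D(C=O) ≈ 784 kJ/mol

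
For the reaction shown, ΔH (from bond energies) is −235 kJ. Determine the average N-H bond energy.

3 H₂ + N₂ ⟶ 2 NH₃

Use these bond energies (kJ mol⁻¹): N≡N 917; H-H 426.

D(N-H) ≈ 405 kJ/mol

Let D be the N-H bond energy.
Σ(broken) = 3×426 + 1×917 = 2195
Σ(formed) = 6×D = 6D
ΔH = Σ(broken) − Σ(formed) = (2195) − (6D) = +2195 − 6D
Setting this equal to −235 kJ gives 6D = 2430, so D = 405 kJ/mol.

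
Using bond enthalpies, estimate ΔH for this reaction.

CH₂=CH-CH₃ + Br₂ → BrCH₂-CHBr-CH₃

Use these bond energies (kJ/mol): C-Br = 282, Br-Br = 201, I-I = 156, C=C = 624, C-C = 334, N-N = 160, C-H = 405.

Bonds broken (reactants):
  Br-Br: 1 × 201 = 201
  C-C: 1 × 334 = 334
  C-H: 6 × 405 = 2430
  C=C: 1 × 624 = 624
  Σ(broken) = 3589 kJ
Bonds formed (products):
  C-Br: 2 × 282 = 564
  C-C: 2 × 334 = 668
  C-H: 6 × 405 = 2430
  Σ(formed) = 3662 kJ
ΔH = Σ(broken) − Σ(formed) = 3589 − 3662 = −73 kJ

ΔH ≈ −73 kJ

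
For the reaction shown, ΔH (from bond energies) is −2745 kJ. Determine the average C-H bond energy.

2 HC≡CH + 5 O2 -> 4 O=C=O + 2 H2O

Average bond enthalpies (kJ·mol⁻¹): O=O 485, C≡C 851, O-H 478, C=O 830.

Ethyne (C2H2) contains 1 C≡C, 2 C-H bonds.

D(C-H) ≈ 420 kJ/mol

Let D be the C-H bond energy.
Σ(broken) = 2×851 + 4×D + 5×485 = 4127 + 4D
Σ(formed) = 8×830 + 4×478 = 8552
ΔH = Σ(broken) − Σ(formed) = (4127 + 4D) − (8552) = −4425 + 4D
Setting this equal to −2745 kJ gives 4D = 1680, so D = 420 kJ/mol.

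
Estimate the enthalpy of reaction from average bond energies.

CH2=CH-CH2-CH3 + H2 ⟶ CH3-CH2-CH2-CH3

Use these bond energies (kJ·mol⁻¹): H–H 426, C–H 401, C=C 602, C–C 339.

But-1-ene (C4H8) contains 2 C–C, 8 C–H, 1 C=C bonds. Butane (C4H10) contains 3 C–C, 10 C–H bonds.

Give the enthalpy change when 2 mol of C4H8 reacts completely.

ΔH = −226 kJ

Bonds broken (reactants):
  C–C: 2 × 339 = 678
  C–H: 8 × 401 = 3208
  C=C: 1 × 602 = 602
  H–H: 1 × 426 = 426
  Σ(broken) = 4914 kJ
Bonds formed (products):
  C–C: 3 × 339 = 1017
  C–H: 10 × 401 = 4010
  Σ(formed) = 5027 kJ
ΔH = Σ(broken) − Σ(formed) = 4914 − 5027 = −113 kJ
For 2× the reaction as written: 2 × (−113) = −226 kJ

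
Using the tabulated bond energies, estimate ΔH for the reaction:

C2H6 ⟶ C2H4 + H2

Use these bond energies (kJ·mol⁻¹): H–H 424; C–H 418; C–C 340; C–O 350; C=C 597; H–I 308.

Bonds broken (reactants):
  C–C: 1 × 340 = 340
  C–H: 6 × 418 = 2508
  Σ(broken) = 2848 kJ
Bonds formed (products):
  C–H: 4 × 418 = 1672
  C=C: 1 × 597 = 597
  H–H: 1 × 424 = 424
  Σ(formed) = 2693 kJ
ΔH = Σ(broken) − Σ(formed) = 2848 − 2693 = +155 kJ

ΔH ≈ +155 kJ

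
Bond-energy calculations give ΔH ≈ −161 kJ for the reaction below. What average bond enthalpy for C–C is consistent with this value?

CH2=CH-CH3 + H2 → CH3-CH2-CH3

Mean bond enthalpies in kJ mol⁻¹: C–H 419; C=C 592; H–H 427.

Let D be the C–C bond energy.
Σ(broken) = 1×D + 6×419 + 1×592 + 1×427 = 3533 + D
Σ(formed) = 2×D + 8×419 = 3352 + 2D
ΔH = Σ(broken) − Σ(formed) = (3533 + D) − (3352 + 2D) = +181 − D
Setting this equal to −161 kJ gives D = 342 kJ/mol.

D(C–C) ≈ 342 kJ/mol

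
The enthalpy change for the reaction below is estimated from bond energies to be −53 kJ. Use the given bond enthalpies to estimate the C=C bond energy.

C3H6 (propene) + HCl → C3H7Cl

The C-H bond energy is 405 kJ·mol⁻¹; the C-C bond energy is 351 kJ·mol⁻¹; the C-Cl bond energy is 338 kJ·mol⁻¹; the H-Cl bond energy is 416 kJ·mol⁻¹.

D(C=C) ≈ 625 kJ/mol

Let D be the C=C bond energy.
Σ(broken) = 1×351 + 6×405 + 1×D + 1×416 = 3197 + D
Σ(formed) = 2×351 + 1×338 + 7×405 = 3875
ΔH = Σ(broken) − Σ(formed) = (3197 + D) − (3875) = −678 + D
Setting this equal to −53 kJ gives D = 625 kJ/mol.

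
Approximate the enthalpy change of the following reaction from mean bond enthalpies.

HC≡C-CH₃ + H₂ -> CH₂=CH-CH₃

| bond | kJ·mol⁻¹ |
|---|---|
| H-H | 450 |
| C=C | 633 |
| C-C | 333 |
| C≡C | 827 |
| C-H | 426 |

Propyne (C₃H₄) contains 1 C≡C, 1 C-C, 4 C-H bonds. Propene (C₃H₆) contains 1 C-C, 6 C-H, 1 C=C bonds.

ΔH ≈ −208 kJ

Bonds broken (reactants):
  C≡C: 1 × 827 = 827
  C-C: 1 × 333 = 333
  C-H: 4 × 426 = 1704
  H-H: 1 × 450 = 450
  Σ(broken) = 3314 kJ
Bonds formed (products):
  C-C: 1 × 333 = 333
  C-H: 6 × 426 = 2556
  C=C: 1 × 633 = 633
  Σ(formed) = 3522 kJ
ΔH = Σ(broken) − Σ(formed) = 3314 − 3522 = −208 kJ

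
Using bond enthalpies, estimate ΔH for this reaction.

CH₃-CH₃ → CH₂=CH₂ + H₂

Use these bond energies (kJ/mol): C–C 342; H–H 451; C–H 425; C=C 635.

Bonds broken (reactants):
  C–C: 1 × 342 = 342
  C–H: 6 × 425 = 2550
  Σ(broken) = 2892 kJ
Bonds formed (products):
  C–H: 4 × 425 = 1700
  C=C: 1 × 635 = 635
  H–H: 1 × 451 = 451
  Σ(formed) = 2786 kJ
ΔH = Σ(broken) − Σ(formed) = 2892 − 2786 = +106 kJ

ΔH ≈ +106 kJ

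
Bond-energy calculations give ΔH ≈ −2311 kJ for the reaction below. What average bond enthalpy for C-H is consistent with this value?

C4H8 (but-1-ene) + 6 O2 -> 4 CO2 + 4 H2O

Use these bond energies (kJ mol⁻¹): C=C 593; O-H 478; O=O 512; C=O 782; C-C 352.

D(C-H) ≈ 425 kJ/mol

Let D be the C-H bond energy.
Σ(broken) = 2×352 + 8×D + 1×593 + 6×512 = 4369 + 8D
Σ(formed) = 8×782 + 8×478 = 10080
ΔH = Σ(broken) − Σ(formed) = (4369 + 8D) − (10080) = −5711 + 8D
Setting this equal to −2311 kJ gives 8D = 3400, so D = 425 kJ/mol.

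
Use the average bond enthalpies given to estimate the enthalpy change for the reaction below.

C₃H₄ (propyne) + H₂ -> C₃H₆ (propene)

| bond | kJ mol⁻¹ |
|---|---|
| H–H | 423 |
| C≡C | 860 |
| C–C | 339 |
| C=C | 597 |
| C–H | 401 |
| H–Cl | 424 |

ΔH ≈ −116 kJ

Bonds broken (reactants):
  C≡C: 1 × 860 = 860
  C–C: 1 × 339 = 339
  C–H: 4 × 401 = 1604
  H–H: 1 × 423 = 423
  Σ(broken) = 3226 kJ
Bonds formed (products):
  C–C: 1 × 339 = 339
  C–H: 6 × 401 = 2406
  C=C: 1 × 597 = 597
  Σ(formed) = 3342 kJ
ΔH = Σ(broken) − Σ(formed) = 3226 − 3342 = −116 kJ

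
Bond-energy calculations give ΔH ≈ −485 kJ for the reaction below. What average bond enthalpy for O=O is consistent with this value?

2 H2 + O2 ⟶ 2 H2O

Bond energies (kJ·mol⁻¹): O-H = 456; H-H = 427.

D(O=O) ≈ 485 kJ/mol

Let D be the O=O bond energy.
Σ(broken) = 2×427 + 1×D = 854 + D
Σ(formed) = 4×456 = 1824
ΔH = Σ(broken) − Σ(formed) = (854 + D) − (1824) = −970 + D
Setting this equal to −485 kJ gives D = 485 kJ/mol.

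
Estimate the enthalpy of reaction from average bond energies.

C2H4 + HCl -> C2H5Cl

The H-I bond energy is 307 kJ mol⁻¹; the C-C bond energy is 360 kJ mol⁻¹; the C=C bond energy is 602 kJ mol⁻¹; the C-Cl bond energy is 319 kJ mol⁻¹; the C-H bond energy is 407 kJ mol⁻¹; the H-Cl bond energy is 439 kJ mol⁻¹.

ΔH ≈ −45 kJ

Bonds broken (reactants):
  C-H: 4 × 407 = 1628
  C=C: 1 × 602 = 602
  H-Cl: 1 × 439 = 439
  Σ(broken) = 2669 kJ
Bonds formed (products):
  C-C: 1 × 360 = 360
  C-Cl: 1 × 319 = 319
  C-H: 5 × 407 = 2035
  Σ(formed) = 2714 kJ
ΔH = Σ(broken) − Σ(formed) = 2669 − 2714 = −45 kJ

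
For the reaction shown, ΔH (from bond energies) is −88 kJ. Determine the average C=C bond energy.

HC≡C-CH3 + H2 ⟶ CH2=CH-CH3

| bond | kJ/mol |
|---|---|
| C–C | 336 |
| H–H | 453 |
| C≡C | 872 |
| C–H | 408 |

Let D be the C=C bond energy.
Σ(broken) = 1×872 + 1×336 + 4×408 + 1×453 = 3293
Σ(formed) = 1×336 + 6×408 + 1×D = 2784 + D
ΔH = Σ(broken) − Σ(formed) = (3293) − (2784 + D) = +509 − D
Setting this equal to −88 kJ gives D = 597 kJ/mol.

D(C=C) ≈ 597 kJ/mol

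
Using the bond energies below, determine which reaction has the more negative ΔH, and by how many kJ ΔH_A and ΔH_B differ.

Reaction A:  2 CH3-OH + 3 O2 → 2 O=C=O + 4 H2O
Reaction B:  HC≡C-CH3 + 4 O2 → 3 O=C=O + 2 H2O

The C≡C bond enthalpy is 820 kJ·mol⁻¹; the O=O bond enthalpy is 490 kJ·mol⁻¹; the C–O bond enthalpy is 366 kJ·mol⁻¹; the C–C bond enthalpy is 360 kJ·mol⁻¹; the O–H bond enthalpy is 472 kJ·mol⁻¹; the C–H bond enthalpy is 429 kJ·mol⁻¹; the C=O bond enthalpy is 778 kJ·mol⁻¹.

Reaction B, by 532 kJ

Reaction A:
  Bonds broken (reactants):
    C–H: 6 × 429 = 2574
    C–O: 2 × 366 = 732
    O–H: 2 × 472 = 944
    O=O: 3 × 490 = 1470
    Σ(broken) = 5720 kJ
  Bonds formed (products):
    C=O: 4 × 778 = 3112
    O–H: 8 × 472 = 3776
    Σ(formed) = 6888 kJ
  ΔH_A = 5720 − 6888 = −1168 kJ
Reaction B:
  Bonds broken (reactants):
    C≡C: 1 × 820 = 820
    C–C: 1 × 360 = 360
    C–H: 4 × 429 = 1716
    O=O: 4 × 490 = 1960
    Σ(broken) = 4856 kJ
  Bonds formed (products):
    C=O: 6 × 778 = 4668
    O–H: 4 × 472 = 1888
    Σ(formed) = 6556 kJ
  ΔH_B = 4856 − 6556 = −1700 kJ
ΔH_A − ΔH_B = +532 kJ, so reaction B has the more negative ΔH; |ΔH_A − ΔH_B| = 532 kJ.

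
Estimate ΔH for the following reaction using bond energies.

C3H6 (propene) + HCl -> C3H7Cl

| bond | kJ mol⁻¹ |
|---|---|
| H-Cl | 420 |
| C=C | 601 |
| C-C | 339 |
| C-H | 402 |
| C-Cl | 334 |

ΔH ≈ −54 kJ

Bonds broken (reactants):
  C-C: 1 × 339 = 339
  C-H: 6 × 402 = 2412
  C=C: 1 × 601 = 601
  H-Cl: 1 × 420 = 420
  Σ(broken) = 3772 kJ
Bonds formed (products):
  C-C: 2 × 339 = 678
  C-Cl: 1 × 334 = 334
  C-H: 7 × 402 = 2814
  Σ(formed) = 3826 kJ
ΔH = Σ(broken) − Σ(formed) = 3772 − 3826 = −54 kJ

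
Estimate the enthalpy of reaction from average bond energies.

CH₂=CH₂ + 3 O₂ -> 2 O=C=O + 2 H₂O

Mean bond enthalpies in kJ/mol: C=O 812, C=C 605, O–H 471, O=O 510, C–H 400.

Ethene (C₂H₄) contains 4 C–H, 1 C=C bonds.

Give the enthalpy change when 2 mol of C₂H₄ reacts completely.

Bonds broken (reactants):
  C–H: 4 × 400 = 1600
  C=C: 1 × 605 = 605
  O=O: 3 × 510 = 1530
  Σ(broken) = 3735 kJ
Bonds formed (products):
  C=O: 4 × 812 = 3248
  O–H: 4 × 471 = 1884
  Σ(formed) = 5132 kJ
ΔH = Σ(broken) − Σ(formed) = 3735 − 5132 = −1397 kJ
For 2× the reaction as written: 2 × (−1397) = −2794 kJ

ΔH = −2794 kJ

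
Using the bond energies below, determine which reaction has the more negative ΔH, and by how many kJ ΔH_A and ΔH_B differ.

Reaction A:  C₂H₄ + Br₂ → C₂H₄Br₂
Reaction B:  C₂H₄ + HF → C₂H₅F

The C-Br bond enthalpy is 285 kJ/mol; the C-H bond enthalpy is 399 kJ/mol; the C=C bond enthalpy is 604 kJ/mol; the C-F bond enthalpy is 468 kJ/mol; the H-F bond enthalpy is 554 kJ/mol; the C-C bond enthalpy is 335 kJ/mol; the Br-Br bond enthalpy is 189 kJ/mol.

Reaction A, by 68 kJ

Reaction A:
  Bonds broken (reactants):
    Br-Br: 1 × 189 = 189
    C-H: 4 × 399 = 1596
    C=C: 1 × 604 = 604
    Σ(broken) = 2389 kJ
  Bonds formed (products):
    C-Br: 2 × 285 = 570
    C-C: 1 × 335 = 335
    C-H: 4 × 399 = 1596
    Σ(formed) = 2501 kJ
  ΔH_A = 2389 − 2501 = −112 kJ
Reaction B:
  Bonds broken (reactants):
    C-H: 4 × 399 = 1596
    C=C: 1 × 604 = 604
    H-F: 1 × 554 = 554
    Σ(broken) = 2754 kJ
  Bonds formed (products):
    C-C: 1 × 335 = 335
    C-F: 1 × 468 = 468
    C-H: 5 × 399 = 1995
    Σ(formed) = 2798 kJ
  ΔH_B = 2754 − 2798 = −44 kJ
ΔH_A − ΔH_B = −68 kJ, so reaction A has the more negative ΔH; |ΔH_A − ΔH_B| = 68 kJ.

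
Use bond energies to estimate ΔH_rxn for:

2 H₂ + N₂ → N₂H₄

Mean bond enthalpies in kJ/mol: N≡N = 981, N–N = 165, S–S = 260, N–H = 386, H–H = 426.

Bonds broken (reactants):
  H–H: 2 × 426 = 852
  N≡N: 1 × 981 = 981
  Σ(broken) = 1833 kJ
Bonds formed (products):
  N–H: 4 × 386 = 1544
  N–N: 1 × 165 = 165
  Σ(formed) = 1709 kJ
ΔH = Σ(broken) − Σ(formed) = 1833 − 1709 = +124 kJ

ΔH ≈ +124 kJ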